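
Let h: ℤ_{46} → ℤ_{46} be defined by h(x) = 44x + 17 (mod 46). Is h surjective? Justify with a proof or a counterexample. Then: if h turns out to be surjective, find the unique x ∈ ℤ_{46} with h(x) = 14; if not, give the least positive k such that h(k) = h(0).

Recall that surjectivity means every element of the codomain has a preimage under h.
Since gcd(44, 46) = 2, we have 44x ≡ 0 (mod 2) for all x, so h(x) ≡ 1 (mod 2).
But 0 ≢ 1 (mod 2), so 0 ∈ ℤ_{46} has no preimage. Hence h is not surjective.
Since h is not surjective, we find the least positive k with h(k) = h(0): this means 44k ≡ 0 (mod 46), i.e. 46 ∣ 44k. Since gcd(44, 46) = 2, dividing through by 2 this holds exactly when 23 ∣ 22k, and as gcd(22, 23) = 1, exactly when 23 ∣ k.
The smallest positive such k is 23.

23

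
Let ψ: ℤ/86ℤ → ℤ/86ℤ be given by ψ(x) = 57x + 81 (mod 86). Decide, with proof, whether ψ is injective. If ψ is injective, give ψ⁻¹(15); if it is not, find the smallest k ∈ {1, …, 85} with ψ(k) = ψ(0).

26

By definition, ψ is injective when ψ(u) = ψ(v) forces u = v.
If ψ(u) = ψ(v), then 57u ≡ 57v (mod 86). Because gcd(57, 86) = 1, we may cancel 57 to get u ≡ v (mod 86).
Thus ψ is injective.
We now compute 57⁻¹ mod 86 explicitly. Euclid's algorithm: 86 = 1·57 + 29, 57 = 1·29 + 28, 29 = 1·28 + 1; back-substituting gives 1 = 83·57 − 55·86, so 57⁻¹ ≡ 83 (mod 86).
Since ψ is injective, we compute ψ⁻¹(15): solve 57x + 81 ≡ 15 (mod 86), i.e. 57x ≡ 20 (mod 86).
Multiplying by 57⁻¹ = 83 gives x ≡ 83·20 = 1660 = 19·86 + 26 ≡ 26 (mod 86).
Check: ψ(26) = 57·26 + 81 = 1563 = 18·86 + 15 ≡ 15 (mod 86).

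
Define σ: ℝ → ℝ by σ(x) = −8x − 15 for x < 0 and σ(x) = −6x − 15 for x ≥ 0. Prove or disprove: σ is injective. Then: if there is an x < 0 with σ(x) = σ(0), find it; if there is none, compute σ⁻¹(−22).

Both pieces are strictly decreasing (slopes −8 and −6), so each is injective on its own interval.
The left piece maps (−∞, 0) onto (−15, ∞); the right piece maps [0, ∞) onto (−∞, −15].
These images are disjoint, so no value is attained by both pieces. Therefore σ is injective.
Because the two images are disjoint, no x < 0 has σ(x) = σ(0), so we compute σ⁻¹(−22): −22 lies in (−∞, −15], so solve −6x − 15 = −22: x = (−22 + 15)/(−6) = 7/6.

7/6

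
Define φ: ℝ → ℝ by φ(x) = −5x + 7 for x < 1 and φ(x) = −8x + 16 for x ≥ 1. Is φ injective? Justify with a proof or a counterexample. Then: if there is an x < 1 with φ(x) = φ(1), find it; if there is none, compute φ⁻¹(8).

-1/5

Both pieces are strictly decreasing (slopes −5 and −8), so each is injective on its own interval.
The left piece maps (−∞, 1) onto (2, ∞); the right piece maps [1, ∞) onto (−∞, 8].
These images overlap. In particular φ(1) = 8 (right piece), and solving −5x + 7 = 8 on the left piece gives x = −1/5 < 1.
So φ(−1/5) = φ(1) with −1/5 ≠ 1, and φ is not injective. This x = −1/5 is the requested value below 1.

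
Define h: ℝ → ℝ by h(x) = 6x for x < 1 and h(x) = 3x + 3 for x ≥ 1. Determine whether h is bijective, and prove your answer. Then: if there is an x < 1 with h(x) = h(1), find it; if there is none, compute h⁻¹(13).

10/3

Both pieces are strictly increasing (slopes 6 and 3), so each is injective on its own interval.
The left piece maps (−∞, 1) onto (−∞, 6); the right piece maps [1, ∞) onto [6, ∞).
Since 6 = 6, the images partition ℝ: h is injective and surjective, hence bijective.
Because the two images are disjoint, no x < 1 has h(x) = h(1), so we compute h⁻¹(13): 13 lies in [6, ∞), so solve 3x + 3 = 13: x = (13 − 3)/3 = 10/3.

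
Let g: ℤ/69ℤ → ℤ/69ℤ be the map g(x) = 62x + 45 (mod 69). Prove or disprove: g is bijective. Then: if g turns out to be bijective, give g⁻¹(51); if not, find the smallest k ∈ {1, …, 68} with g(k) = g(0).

9

Suppose g(u) = g(v) in ℤ/69ℤ. Then 62u + 45 ≡ 62v + 45 (mod 69), hence 62(u − v) ≡ 0 (mod 69).
Since gcd(62, 69) = 1, 62 is invertible modulo 69, therefore u − v ≡ 0 (mod 69), i.e. u = v.
We now compute 62⁻¹ mod 69 explicitly. Euclid's algorithm: 69 = 1·62 + 7, 62 = 8·7 + 6, 7 = 1·6 + 1; back-substituting gives 1 = 59·62 − 53·69, so 62⁻¹ ≡ 59 (mod 69).
For any y ∈ ℤ/69ℤ, x = 59(y − 45) mod 69 satisfies g(x) = 62·59(y − 45) + 45 ≡ y (since 62·59 ≡ 1 mod 69). So every y has a preimage.
Thus g is bijective.
Since g is bijective, we find g⁻¹(51): we need 62x ≡ 51 − 45 ≡ 6 (mod 69). Using 62⁻¹ = 59: x ≡ 59·6 = 354 = 5·69 + 9, so x = 9.
Check: g(9) = 62·9 + 45 = 603 = 8·69 + 51 ≡ 51 (mod 69).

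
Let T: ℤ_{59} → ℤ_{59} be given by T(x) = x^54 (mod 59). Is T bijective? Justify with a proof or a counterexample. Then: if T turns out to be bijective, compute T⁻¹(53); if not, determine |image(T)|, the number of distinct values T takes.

T(29): Repeated squaring mod 59: 29^1 ≡ 29, 29^2 ≡ 29² = 841 ≡ 15, 29^4 ≡ 15² = 225 ≡ 48, 29^8 ≡ 48² = 2304 ≡ 3, 29^16 ≡ 3² = 9, 29^32 ≡ 9² = 81 ≡ 22. Since 54 = 32 + 16 + 4 + 2, 29^54 ≡ 22·9·48·15: 22·9 = 198 ≡ 21, then 21·48 = 1008 ≡ 5, then 5·15 = 75 ≡ 16. So 29^54 ≡ 16 (mod 59).
T(30): Repeated squaring mod 59: 30^1 ≡ 30, 30^2 ≡ 30² = 900 ≡ 15, 30^4 ≡ 15² = 225 ≡ 48, 30^8 ≡ 48² = 2304 ≡ 3, 30^16 ≡ 3² = 9, 30^32 ≡ 9² = 81 ≡ 22. Since 54 = 32 + 16 + 4 + 2, 30^54 ≡ 22·9·48·15: 22·9 = 198 ≡ 21, then 21·48 = 1008 ≡ 5, then 5·15 = 75 ≡ 16. So 30^54 ≡ 16 (mod 59).
So T(29) = T(30) = 16 while 29 ≠ 30, therefore T is not injective, hence not bijective.
Since T is not bijective, we determine |image(T)|. Computing x^54 mod 59 for each x (by repeated squaring, reducing mod 59 at every step), the values T(0), T(1), …, T(58) are: 0, 1, 48, 51, 3, 27, 29, 36, 26, 5, 57, 46, 35, 12, 17, 20, 9, 41, 4, 53, 22, 7, 25, 15, 28, 21, 45, 19, 49, 16, 16, 49, 19, 45, 21, 28, 15, 25, 7, 22, 53, 4, 41, 9, 20, 17, 12, 35, 46, 57, 5, 26, 36, 29, 27, 3, 51, 48, 1.
The distinct values are {0, 1, 3, 4, 5, 7, 9, 12, 15, 16, 17, 19, 20, 21, 22, 25, 26, 27, 28, 29, 35, 36, 41, 45, 46, 48, 49, 51, 53, 57}; there are 30 of them.

30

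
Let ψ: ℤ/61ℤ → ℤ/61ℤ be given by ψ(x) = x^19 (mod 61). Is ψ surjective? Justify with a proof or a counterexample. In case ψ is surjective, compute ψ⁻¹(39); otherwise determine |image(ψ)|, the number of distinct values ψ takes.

Since 61 is prime, the nonzero elements of ℤ/61ℤ form a cyclic group of order 60.
As gcd(19, 60) = 1, raising to the 19th power is a bijection on this group: if x_1^19 ≡ x_2^19 then (x_1x_2^{−1})^19 = 1, and the only element of order dividing gcd(19, 60) = 1 is 1, so x_1 = x_2.
With ψ(0) = 0 this makes ψ injective on all of ℤ/61ℤ, hence bijective (finite equal-size domain and codomain). In particular ψ is surjective.
Since ψ is surjective, we find the preimage of 39. The inverse of x ↦ x^19 on (ℤ/61ℤ)^× is x ↦ x^19, because 19·19 = 361 = 6·60 + 1 ≡ 1 (mod 60) and x^{60} = 1 for x ≠ 0 (Fermat). So ψ⁻¹(39) = 39^19 mod 61.
Repeated squaring mod 61: 39^1 ≡ 39, 39^2 ≡ 39² = 1521 ≡ 57, 39^4 ≡ 57² = 3249 ≡ 16, 39^8 ≡ 16² = 256 ≡ 12, 39^16 ≡ 12² = 144 ≡ 22. Since 19 = 16 + 2 + 1, 39^19 ≡ 22·57·39: 22·57 = 1254 ≡ 34, then 34·39 = 1326 ≡ 45. So 39^19 ≡ 45 (mod 61).
Hence ψ⁻¹(39) = 45.

45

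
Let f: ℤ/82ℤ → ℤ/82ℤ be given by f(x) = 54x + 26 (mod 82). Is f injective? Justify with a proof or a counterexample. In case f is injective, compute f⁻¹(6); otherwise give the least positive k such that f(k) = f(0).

41

We have gcd(54, 82) = 2 > 1. Taking u = 0 and v = 41: f(0) = 26 and f(41) = 54·41 + 26 = 2240 ≡ 26 (mod 82).
So f(0) = f(41) while 0 ≠ 41, thus f is not injective.
Since f is not injective, we find the least positive k with f(k) = f(0): this means 54k ≡ 0 (mod 82), i.e. 82 ∣ 54k. Since gcd(54, 82) = 2, dividing through by 2 this holds exactly when 41 ∣ 27k, and as gcd(27, 41) = 1, exactly when 41 ∣ k.
The smallest positive such k is 41.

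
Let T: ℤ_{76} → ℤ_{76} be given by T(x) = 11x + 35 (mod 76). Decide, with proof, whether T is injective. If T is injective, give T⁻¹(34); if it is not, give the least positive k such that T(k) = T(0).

Suppose T(a) = T(b) in ℤ_{76}. Then 11a + 35 ≡ 11b + 35 (mod 76), therefore 11(a − b) ≡ 0 (mod 76).
Since gcd(11, 76) = 1, 11 is invertible modulo 76, so a − b ≡ 0 (mod 76), i.e. a = b.
Hence T is injective.
We now compute 11⁻¹ mod 76 explicitly. Euclid's algorithm: 76 = 6·11 + 10, 11 = 1·10 + 1; back-substituting gives 1 = 7·11 − 1·76, so 11⁻¹ ≡ 7 (mod 76).
Since T is injective, we compute T⁻¹(34): solve 11x + 35 ≡ 34 (mod 76), i.e. 11x ≡ 75 (mod 76).
Multiplying by 11⁻¹ = 7 gives x ≡ 7·75 = 525 = 6·76 + 69 ≡ 69 (mod 76).
Check: T(69) = 11·69 + 35 = 794 = 10·76 + 34 ≡ 34 (mod 76).

69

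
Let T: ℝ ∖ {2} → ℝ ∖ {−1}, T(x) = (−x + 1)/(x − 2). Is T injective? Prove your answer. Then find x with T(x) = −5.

9/4

Suppose T(s) = T(t). Cross-multiplying: (−s + 1)(t − 2) = (−t + 1)(s − 2).
Expanding both sides and cancelling the symmetric terms leaves 1·(s − t) = 0. Since 1 ≠ 0, s = t. Therefore T is injective.
Solving T(x) = −5: cross-multiplying gives −x + 1 = −5(x − 2), which rearranges to 4x = 9, so x = 9/4.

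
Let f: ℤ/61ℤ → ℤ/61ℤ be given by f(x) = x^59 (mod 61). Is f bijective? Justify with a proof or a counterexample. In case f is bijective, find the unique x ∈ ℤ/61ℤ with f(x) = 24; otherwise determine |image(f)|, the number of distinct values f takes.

Since 61 is prime, the nonzero elements of ℤ/61ℤ form a cyclic group of order 60.
As gcd(59, 60) = 1, raising to the 59th power is a bijection on this group: if s^59 ≡ t^59 then (st^{−1})^59 = 1, and the only element of order dividing gcd(59, 60) = 1 is 1, so s = t.
With f(0) = 0 this makes f injective on all of ℤ/61ℤ, hence bijective (finite equal-size domain and codomain). In particular f is bijective.
Since f is bijective, we find the preimage of 24. The inverse of x ↦ x^59 on (ℤ/61ℤ)^× is x ↦ x^59, because 59·59 = 3481 = 58·60 + 1 ≡ 1 (mod 60) and x^{60} = 1 for x ≠ 0 (Fermat). So f⁻¹(24) = 24^59 mod 61.
Repeated squaring mod 61: 24^1 ≡ 24, 24^2 ≡ 24² = 576 ≡ 27, 24^4 ≡ 27² = 729 ≡ 58, 24^8 ≡ 58² = 3364 ≡ 9, 24^16 ≡ 9² = 81 ≡ 20, 24^32 ≡ 20² = 400 ≡ 34. Since 59 = 32 + 16 + 8 + 2 + 1, 24^59 ≡ 34·20·9·27·24: 34·20 = 680 ≡ 9, then 9·9 = 81 ≡ 20, then 20·27 = 540 ≡ 52, then 52·24 = 1248 ≡ 28. So 24^59 ≡ 28 (mod 61).
Hence f⁻¹(24) = 28.

28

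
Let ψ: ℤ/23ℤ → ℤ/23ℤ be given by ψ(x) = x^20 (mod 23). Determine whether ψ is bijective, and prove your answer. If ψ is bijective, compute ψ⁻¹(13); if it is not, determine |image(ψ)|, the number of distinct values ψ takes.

12

ψ(11): Repeated squaring mod 23: 11^1 ≡ 11, 11^2 ≡ 11² = 121 ≡ 6, 11^4 ≡ 6² = 36 ≡ 13, 11^8 ≡ 13² = 169 ≡ 8, 11^16 ≡ 8² = 64 ≡ 18. Since 20 = 16 + 4, 11^20 ≡ 18·13: 18·13 = 234 ≡ 4. So 11^20 ≡ 4 (mod 23).
ψ(12): Repeated squaring mod 23: 12^1 ≡ 12, 12^2 ≡ 12² = 144 ≡ 6, 12^4 ≡ 6² = 36 ≡ 13, 12^8 ≡ 13² = 169 ≡ 8, 12^16 ≡ 8² = 64 ≡ 18. Since 20 = 16 + 4, 12^20 ≡ 18·13: 18·13 = 234 ≡ 4. So 12^20 ≡ 4 (mod 23).
So ψ(11) = ψ(12) = 4 while 11 ≠ 12, thus ψ is not injective, hence not bijective.
Since ψ is not bijective, we determine |image(ψ)|. Computing x^20 mod 23 for each x (by repeated squaring, reducing mod 23 at every step), the values ψ(0), ψ(1), …, ψ(22) are: 0, 1, 6, 18, 13, 12, 16, 8, 9, 2, 3, 4, 4, 3, 2, 9, 8, 16, 12, 13, 18, 6, 1.
The distinct values are {0, 1, 2, 3, 4, 6, 8, 9, 12, 13, 16, 18}; there are 12 of them.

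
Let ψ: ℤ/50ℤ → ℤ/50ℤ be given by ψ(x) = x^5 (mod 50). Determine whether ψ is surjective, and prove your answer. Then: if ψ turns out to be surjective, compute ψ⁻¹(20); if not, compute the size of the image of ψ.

ψ(0) = 0^5 = 0.
ψ(10): Repeated squaring mod 50: 10^1 ≡ 10, 10^2 ≡ 10² = 100 ≡ 0, 10^4 ≡ 0² = 0. Since 5 = 4 + 1, 10^5 ≡ 0·10: 0·10 = 0. So 10^5 ≡ 0 (mod 50).
So ψ(0) = ψ(10) = 0 while 0 ≠ 10, therefore ψ is not injective.
A non-injective map from the 50-element set ℤ/50ℤ to itself takes at most 49 distinct values, so it cannot be surjective. Thus ψ is not surjective.
Since ψ is not surjective, we determine |image(ψ)|. Computing x^5 mod 50 for each x (by repeated squaring, reducing mod 50 at every step), the values ψ(0), ψ(1), …, ψ(49) are: 0, 1, 32, 43, 24, 25, 26, 7, 18, 49, 0, 1, 32, 43, 24, 25, 26, 7, 18, 49, 0, 1, 32, 43, 24, 25, 26, 7, 18, 49, 0, 1, 32, 43, 24, 25, 26, 7, 18, 49, 0, 1, 32, 43, 24, 25, 26, 7, 18, 49.
The distinct values are {0, 1, 7, 18, 24, 25, 26, 32, 43, 49}; there are 10 of them.

10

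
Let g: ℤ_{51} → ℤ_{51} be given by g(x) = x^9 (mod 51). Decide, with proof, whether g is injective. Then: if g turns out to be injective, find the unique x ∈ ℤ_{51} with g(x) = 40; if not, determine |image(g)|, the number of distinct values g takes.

Computing x^9 mod 51 for each x (by repeated squaring, reducing mod 51 at every step), the values g(0), g(1), …, g(50) are: 0, 1, 2, 48, 4, 29, 45, 10, 8, 9, 7, 23, 39, 13, 20, 15, 16, 17, 18, 19, 14, 21, 46, 11, 27, 25, 26, 24, 40, 5, 30, 37, 32, 33, 34, 35, 36, 31, 38, 12, 28, 44, 42, 43, 41, 6, 22, 47, 3, 49, 50.
Every element of ℤ_{51} appears exactly once in this list, so g is a bijection, and in particular injective.
Since g is injective, we read off the preimage of 40 from the same table: g(28) = 40, so g⁻¹(40) = 28.

28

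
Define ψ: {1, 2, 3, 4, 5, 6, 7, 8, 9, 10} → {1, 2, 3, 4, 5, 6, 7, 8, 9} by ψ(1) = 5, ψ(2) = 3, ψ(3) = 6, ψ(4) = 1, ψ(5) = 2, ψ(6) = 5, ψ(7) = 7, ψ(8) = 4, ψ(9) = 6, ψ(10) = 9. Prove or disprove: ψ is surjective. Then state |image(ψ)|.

8

No element maps to 8, so ψ is not surjective.
The image of ψ is {1, 2, 3, 4, 5, 6, 7, 9}, which has 8 elements.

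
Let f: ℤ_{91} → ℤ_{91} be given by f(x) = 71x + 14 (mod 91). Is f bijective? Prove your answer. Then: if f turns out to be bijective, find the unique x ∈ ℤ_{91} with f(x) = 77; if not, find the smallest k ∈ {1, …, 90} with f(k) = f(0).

56

If f(x_1) = f(x_2), then 71x_1 ≡ 71x_2 (mod 91). Because gcd(71, 91) = 1, we may cancel 71 to get x_1 ≡ x_2 (mod 91).
We now compute 71⁻¹ mod 91 explicitly. Euclid's algorithm: 91 = 1·71 + 20, 71 = 3·20 + 11, 20 = 1·11 + 9, 11 = 1·9 + 2, 9 = 4·2 + 1; back-substituting gives 1 = 50·71 − 39·91, so 71⁻¹ ≡ 50 (mod 91).
Then y ↦ 50(y − 14) is a two-sided inverse to f, so every y ∈ ℤ_{91} has a preimage.
Hence f is bijective.
Since f is bijective, we find f⁻¹(77): we need 71x ≡ 77 − 14 ≡ 63 (mod 91). Using 71⁻¹ = 50: x ≡ 50·63 = 3150 = 34·91 + 56, so x = 56.
Check: f(56) = 71·56 + 14 = 3990 = 43·91 + 77 ≡ 77 (mod 91).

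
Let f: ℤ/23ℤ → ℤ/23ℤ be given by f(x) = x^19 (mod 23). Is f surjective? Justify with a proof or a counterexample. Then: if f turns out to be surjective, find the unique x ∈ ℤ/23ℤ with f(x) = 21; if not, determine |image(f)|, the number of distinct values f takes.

10

Since 23 is prime, the nonzero elements of ℤ/23ℤ form a cyclic group of order 22.
As gcd(19, 22) = 1, raising to the 19th power is a bijection on this group: if x_1^19 ≡ x_2^19 then (x_1x_2^{−1})^19 = 1, and the only element of order dividing gcd(19, 22) = 1 is 1, so x_1 = x_2.
With f(0) = 0 this makes f injective on all of ℤ/23ℤ, hence bijective (finite equal-size domain and codomain). In particular f is surjective.
Since f is surjective, we find the preimage of 21. The inverse of x ↦ x^19 on (ℤ/23ℤ)^× is x ↦ x^7, because 19·7 = 133 = 6·22 + 1 ≡ 1 (mod 22) and x^{22} = 1 for x ≠ 0 (Fermat). So f⁻¹(21) = 21^7 mod 23.
Repeated squaring mod 23: 21^1 ≡ 21, 21^2 ≡ 21² = 441 ≡ 4, 21^4 ≡ 4² = 16. Since 7 = 4 + 2 + 1, 21^7 ≡ 16·4·21: 16·4 = 64 ≡ 18, then 18·21 = 378 ≡ 10. So 21^7 ≡ 10 (mod 23).
Hence f⁻¹(21) = 10.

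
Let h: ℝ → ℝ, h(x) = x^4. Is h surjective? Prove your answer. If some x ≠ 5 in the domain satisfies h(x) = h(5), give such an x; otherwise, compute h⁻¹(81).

Since 4 is even, x^4 ≥ 0 for all x ∈ ℝ, so −1 ∈ ℝ has no preimage. Therefore h is not surjective.
For the follow-up, such an x exists: taking x = −5 ∈ ℝ gives h(−5) = 625 = h(5) with −5 ≠ 5.

-5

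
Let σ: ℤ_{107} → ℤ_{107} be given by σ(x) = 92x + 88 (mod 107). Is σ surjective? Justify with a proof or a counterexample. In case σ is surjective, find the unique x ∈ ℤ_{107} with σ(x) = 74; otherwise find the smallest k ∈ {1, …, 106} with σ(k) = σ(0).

58

Since gcd(92, 107) = 1, 92 is invertible modulo 107. Euclid's algorithm: 107 = 1·92 + 15, 92 = 6·15 + 2, 15 = 7·2 + 1; back-substituting gives 1 = 57·92 − 49·107, so 92⁻¹ ≡ 57 (mod 107).
For any y ∈ ℤ_{107}, x = 57(y − 88) mod 107 satisfies σ(x) = 92·57(y − 88) + 88 ≡ y (since 92·57 ≡ 1 mod 107). So every y has a preimage.
So σ is surjective.
Since σ is surjective, we find σ⁻¹(74): we need 92x ≡ 74 − 88 ≡ 93 (mod 107). Using 92⁻¹ = 57: x ≡ 57·93 = 5301 = 49·107 + 58, so x = 58.
Check: σ(58) = 92·58 + 88 = 5424 = 50·107 + 74 ≡ 74 (mod 107).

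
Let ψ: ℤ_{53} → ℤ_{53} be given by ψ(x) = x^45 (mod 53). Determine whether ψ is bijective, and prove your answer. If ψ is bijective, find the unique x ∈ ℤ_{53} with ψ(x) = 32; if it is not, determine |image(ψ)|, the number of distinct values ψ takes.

Since 53 is prime, the nonzero elements of ℤ_{53} form a cyclic group of order 52.
As gcd(45, 52) = 1, raising to the 45th power is a bijection on this group: if u^45 ≡ v^45 then (uv^{−1})^45 = 1, and the only element of order dividing gcd(45, 52) = 1 is 1, so u = v.
With ψ(0) = 0 this makes ψ injective on all of ℤ_{53}, hence bijective (finite equal-size domain and codomain). In particular ψ is bijective.
Since ψ is bijective, we find the preimage of 32. The inverse of x ↦ x^45 on (ℤ_{53})^× is x ↦ x^37, because 45·37 = 1665 = 32·52 + 1 ≡ 1 (mod 52) and x^{52} = 1 for x ≠ 0 (Fermat). So ψ⁻¹(32) = 32^37 mod 53.
Repeated squaring mod 53: 32^1 ≡ 32, 32^2 ≡ 32² = 1024 ≡ 17, 32^4 ≡ 17² = 289 ≡ 24, 32^8 ≡ 24² = 576 ≡ 46, 32^16 ≡ 46² = 2116 ≡ 49, 32^32 ≡ 49² = 2401 ≡ 16. Since 37 = 32 + 4 + 1, 32^37 ≡ 16·24·32: 16·24 = 384 ≡ 13, then 13·32 = 416 ≡ 45. So 32^37 ≡ 45 (mod 53).
Hence ψ⁻¹(32) = 45.

45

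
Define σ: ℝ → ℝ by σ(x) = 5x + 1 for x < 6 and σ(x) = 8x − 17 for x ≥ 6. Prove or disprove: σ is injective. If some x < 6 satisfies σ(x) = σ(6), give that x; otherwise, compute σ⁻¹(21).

4

Both pieces are strictly increasing (slopes 5 and 8), so each is injective on its own interval.
The left piece maps (−∞, 6) onto (−∞, 31); the right piece maps [6, ∞) onto [31, ∞).
These images are disjoint, so no value is attained by both pieces. So σ is injective.
Because the two images are disjoint, no x < 6 has σ(x) = σ(6), so we compute σ⁻¹(21): 21 lies in (−∞, 31), so solve 5x + 1 = 21: x = (21 − 1)/5 = 4.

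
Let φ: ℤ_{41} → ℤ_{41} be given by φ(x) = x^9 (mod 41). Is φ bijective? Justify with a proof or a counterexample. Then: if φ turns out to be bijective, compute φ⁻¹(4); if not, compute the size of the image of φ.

31

Since 41 is prime, the nonzero elements of ℤ_{41} form a cyclic group of order 40.
As gcd(9, 40) = 1, raising to the 9th power is a bijection on this group: if u^9 ≡ v^9 then (uv^{−1})^9 = 1, and the only element of order dividing gcd(9, 40) = 1 is 1, so u = v.
With φ(0) = 0 this makes φ injective on all of ℤ_{41}, hence bijective (finite equal-size domain and codomain). In particular φ is bijective.
Since φ is bijective, we find the preimage of 4. The inverse of x ↦ x^9 on (ℤ_{41})^× is x ↦ x^9, because 9·9 = 81 = 2·40 + 1 ≡ 1 (mod 40) and x^{40} = 1 for x ≠ 0 (Fermat). So φ⁻¹(4) = 4^9 mod 41.
Repeated squaring mod 41: 4^1 ≡ 4, 4^2 ≡ 4² = 16, 4^4 ≡ 16² = 256 ≡ 10, 4^8 ≡ 10² = 100 ≡ 18. Since 9 = 8 + 1, 4^9 ≡ 18·4: 18·4 = 72 ≡ 31. So 4^9 ≡ 31 (mod 41).
Hence φ⁻¹(4) = 31.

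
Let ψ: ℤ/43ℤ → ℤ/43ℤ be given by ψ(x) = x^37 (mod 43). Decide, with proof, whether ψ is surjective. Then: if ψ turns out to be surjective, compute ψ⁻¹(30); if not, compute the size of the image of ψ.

Since 43 is prime, the nonzero elements of ℤ/43ℤ form a cyclic group of order 42.
As gcd(37, 42) = 1, raising to the 37th power is a bijection on this group: if a^37 ≡ b^37 then (ab^{−1})^37 = 1, and the only element of order dividing gcd(37, 42) = 1 is 1, so a = b.
With ψ(0) = 0 this makes ψ injective on all of ℤ/43ℤ, hence bijective (finite equal-size domain and codomain). In particular ψ is surjective.
Since ψ is surjective, we find the preimage of 30. The inverse of x ↦ x^37 on (ℤ/43ℤ)^× is x ↦ x^25, because 37·25 = 925 = 22·42 + 1 ≡ 1 (mod 42) and x^{42} = 1 for x ≠ 0 (Fermat). So ψ⁻¹(30) = 30^25 mod 43.
Repeated squaring mod 43: 30^1 ≡ 30, 30^2 ≡ 30² = 900 ≡ 40, 30^4 ≡ 40² = 1600 ≡ 9, 30^8 ≡ 9² = 81 ≡ 38, 30^16 ≡ 38² = 1444 ≡ 25. Since 25 = 16 + 8 + 1, 30^25 ≡ 25·38·30: 25·38 = 950 ≡ 4, then 4·30 = 120 ≡ 34. So 30^25 ≡ 34 (mod 43).
Hence ψ⁻¹(30) = 34.

34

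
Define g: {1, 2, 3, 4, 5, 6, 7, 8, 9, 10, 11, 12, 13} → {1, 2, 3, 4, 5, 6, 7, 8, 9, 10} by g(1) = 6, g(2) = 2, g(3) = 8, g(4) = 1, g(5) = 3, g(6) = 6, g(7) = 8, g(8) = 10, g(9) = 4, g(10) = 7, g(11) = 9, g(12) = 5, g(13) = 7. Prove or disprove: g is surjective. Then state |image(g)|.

Every element of the codomain has a preimage: 1 = g(4), 2 = g(2), 3 = g(5), 4 = g(9), 5 = g(12), 6 = g(1), 7 = g(10), 8 = g(3), 9 = g(11), 10 = g(8).
So g is surjective.
The image of g is {1, 2, 3, 4, 5, 6, 7, 8, 9, 10}, which has 10 elements.

10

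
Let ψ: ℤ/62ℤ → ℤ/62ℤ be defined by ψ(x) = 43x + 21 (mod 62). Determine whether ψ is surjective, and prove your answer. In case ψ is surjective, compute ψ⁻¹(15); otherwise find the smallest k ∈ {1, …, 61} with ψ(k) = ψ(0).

46

Since gcd(43, 62) = 1, 43 is invertible modulo 62. Euclid's algorithm: 62 = 1·43 + 19, 43 = 2·19 + 5, 19 = 3·5 + 4, 5 = 1·4 + 1; back-substituting gives 1 = 13·43 − 9·62, so 43⁻¹ ≡ 13 (mod 62).
Then y ↦ 13(y − 21) is a two-sided inverse to ψ, so every y ∈ ℤ/62ℤ has a preimage.
Hence ψ is surjective.
Since ψ is surjective, we find ψ⁻¹(15): we need 43x ≡ 15 − 21 ≡ 56 (mod 62). Using 43⁻¹ = 13: x ≡ 13·56 = 728 = 11·62 + 46, so x = 46.
Check: ψ(46) = 43·46 + 21 = 1999 = 32·62 + 15 ≡ 15 (mod 62).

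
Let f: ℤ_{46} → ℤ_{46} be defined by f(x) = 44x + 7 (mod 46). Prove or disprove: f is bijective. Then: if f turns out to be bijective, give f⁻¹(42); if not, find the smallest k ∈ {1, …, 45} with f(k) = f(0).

23

Recall: injectivity means: for all a, b in the domain, f(a) = f(b) implies a = b.
We have gcd(44, 46) = 2 > 1. Taking a = 0 and b = 23: f(0) = 7 and f(23) = 44·23 + 7 = 1019 ≡ 7 (mod 46).
So f(0) = f(23) while 0 ≠ 23, thus f is not injective, hence not bijective.
Since f is not bijective, we find the least positive k with f(k) = f(0): this means 44k ≡ 0 (mod 46), i.e. 46 ∣ 44k. Since gcd(44, 46) = 2, dividing through by 2 this holds exactly when 23 ∣ 22k, and as gcd(22, 23) = 1, exactly when 23 ∣ k.
The smallest positive such k is 23.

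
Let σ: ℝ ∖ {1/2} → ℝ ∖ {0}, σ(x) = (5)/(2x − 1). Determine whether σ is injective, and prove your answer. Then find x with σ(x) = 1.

3

Suppose σ(s) = σ(t). Cross-multiplying: (5)(2t − 1) = (5)(2s − 1).
Expanding both sides and cancelling the symmetric terms leaves −10·(s − t) = 0. Since −10 ≠ 0, s = t. So σ is injective.
Solving σ(x) = 1: cross-multiplying gives 5 = 1(2x − 1), which rearranges to −2x = −6, so x = 3.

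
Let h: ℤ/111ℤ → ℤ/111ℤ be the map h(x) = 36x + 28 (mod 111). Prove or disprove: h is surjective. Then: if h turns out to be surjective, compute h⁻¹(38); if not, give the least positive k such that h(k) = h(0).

37

By definition, surjectivity means every element of the codomain has a preimage under h.
Since gcd(36, 111) = 3, we have 36x ≡ 0 (mod 3) for all x, so h(x) ≡ 1 (mod 3).
But 0 ≢ 1 (mod 3), so 0 ∈ ℤ/111ℤ has no preimage. So h is not surjective.
Since h is not surjective, we find the least positive k with h(k) = h(0): this means 36k ≡ 0 (mod 111), i.e. 111 ∣ 36k. Since gcd(36, 111) = 3, dividing through by 3 this holds exactly when 37 ∣ 12k, and as gcd(12, 37) = 1, exactly when 37 ∣ k.
The smallest positive such k is 37.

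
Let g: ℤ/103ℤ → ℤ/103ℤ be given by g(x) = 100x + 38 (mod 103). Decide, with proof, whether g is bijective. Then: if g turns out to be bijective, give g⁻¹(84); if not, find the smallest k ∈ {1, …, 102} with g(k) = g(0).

If g(x_1) = g(x_2), then 100x_1 ≡ 100x_2 (mod 103). Because gcd(100, 103) = 1, we may cancel 100 to get x_1 ≡ x_2 (mod 103).
We now compute 100⁻¹ mod 103 explicitly. Euclid's algorithm: 103 = 1·100 + 3, 100 = 33·3 + 1; back-substituting gives 1 = 34·100 − 33·103, so 100⁻¹ ≡ 34 (mod 103).
Then y ↦ 34(y − 38) is a two-sided inverse to g, so every y ∈ ℤ/103ℤ has a preimage.
Therefore g is bijective.
Since g is bijective, we compute g⁻¹(84): solve 100x + 38 ≡ 84 (mod 103), i.e. 100x ≡ 46 (mod 103).
Multiplying by 100⁻¹ = 34 gives x ≡ 34·46 = 1564 = 15·103 + 19 ≡ 19 (mod 103).
Check: g(19) = 100·19 + 38 = 1938 = 18·103 + 84 ≡ 84 (mod 103).

19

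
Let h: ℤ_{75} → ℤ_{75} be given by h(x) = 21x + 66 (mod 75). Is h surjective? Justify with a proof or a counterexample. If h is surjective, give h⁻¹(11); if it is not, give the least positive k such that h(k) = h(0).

Recall: h is surjective if every y in the codomain equals h(x) for some x in the domain.
Since gcd(21, 75) = 3, we have 21x ≡ 0 (mod 3) for all x, so h(x) ≡ 0 (mod 3).
But 1 ≢ 0 (mod 3), so 1 ∈ ℤ_{75} has no preimage. Thus h is not surjective.
Since h is not surjective, we find the least positive k with h(k) = h(0): this means 21k ≡ 0 (mod 75), i.e. 75 ∣ 21k. Since gcd(21, 75) = 3, dividing through by 3 this holds exactly when 25 ∣ 7k, and as gcd(7, 25) = 1, exactly when 25 ∣ k.
The smallest positive such k is 25.

25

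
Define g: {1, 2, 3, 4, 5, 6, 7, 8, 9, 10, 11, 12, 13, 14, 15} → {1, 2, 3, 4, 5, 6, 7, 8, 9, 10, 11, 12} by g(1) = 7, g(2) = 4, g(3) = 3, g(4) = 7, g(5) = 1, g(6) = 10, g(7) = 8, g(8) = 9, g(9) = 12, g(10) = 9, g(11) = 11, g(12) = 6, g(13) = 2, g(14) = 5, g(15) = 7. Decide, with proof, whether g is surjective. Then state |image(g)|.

Every element of the codomain has a preimage: 1 = g(5), 2 = g(13), 3 = g(3), 4 = g(2), 5 = g(14), 6 = g(12), 7 = g(1), 8 = g(7), 9 = g(8), 10 = g(6), 11 = g(11), 12 = g(9).
So g is surjective.
The image of g is {1, 2, 3, 4, 5, 6, 7, 8, 9, 10, 11, 12}, which has 12 elements.

12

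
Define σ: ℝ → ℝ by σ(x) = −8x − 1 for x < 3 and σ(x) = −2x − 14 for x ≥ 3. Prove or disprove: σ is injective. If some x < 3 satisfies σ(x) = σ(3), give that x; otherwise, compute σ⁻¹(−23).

19/8

Both pieces are strictly decreasing (slopes −8 and −2), so each is injective on its own interval.
The left piece maps (−∞, 3) onto (−25, ∞); the right piece maps [3, ∞) onto (−∞, −20].
These images overlap. In particular σ(3) = −20 (right piece), and solving −8x − 1 = −20 on the left piece gives x = 19/8 < 3.
So σ(19/8) = σ(3) with 19/8 ≠ 3, and σ is not injective. This x = 19/8 is the requested value below 3.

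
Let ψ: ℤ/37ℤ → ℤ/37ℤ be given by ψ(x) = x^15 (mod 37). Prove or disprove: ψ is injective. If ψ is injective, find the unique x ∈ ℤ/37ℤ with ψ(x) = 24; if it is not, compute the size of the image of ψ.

13

ψ(3): Repeated squaring mod 37: 3^1 ≡ 3, 3^2 ≡ 3² = 9, 3^4 ≡ 9² = 81 ≡ 7, 3^8 ≡ 7² = 49 ≡ 12. Since 15 = 8 + 4 + 2 + 1, 3^15 ≡ 12·7·9·3: 12·7 = 84 ≡ 10, then 10·9 = 90 ≡ 16, then 16·3 = 48 ≡ 11. So 3^15 ≡ 11 (mod 37).
ψ(4): Repeated squaring mod 37: 4^1 ≡ 4, 4^2 ≡ 4² = 16, 4^4 ≡ 16² = 256 ≡ 34, 4^8 ≡ 34² = 1156 ≡ 9. Since 15 = 8 + 4 + 2 + 1, 4^15 ≡ 9·34·16·4: 9·34 = 306 ≡ 10, then 10·16 = 160 ≡ 12, then 12·4 = 48 ≡ 11. So 4^15 ≡ 11 (mod 37).
So ψ(3) = ψ(4) = 11 while 3 ≠ 4, thus ψ is not injective.
Since ψ is not injective, we determine |image(ψ)|. Computing x^15 mod 37 for each x (by repeated squaring, reducing mod 37 at every step), the values ψ(0), ψ(1), …, ψ(36) are: 0, 1, 23, 11, 11, 29, 31, 26, 31, 10, 1, 36, 10, 29, 6, 23, 10, 14, 8, 29, 23, 27, 14, 31, 8, 27, 1, 36, 27, 6, 11, 6, 8, 26, 26, 14, 36.
The distinct values are {0, 1, 6, 8, 10, 11, 14, 23, 26, 27, 29, 31, 36}; there are 13 of them.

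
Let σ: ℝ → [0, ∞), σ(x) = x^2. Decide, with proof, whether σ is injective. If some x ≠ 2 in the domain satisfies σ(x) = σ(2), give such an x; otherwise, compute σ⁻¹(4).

σ(2) = 4 = (−2)^2 = σ(−2) (since 2 is even), with 2 ≠ −2. So σ is not injective.
For the follow-up, such an x exists: taking x = −2 ∈ ℝ gives σ(−2) = 4 = σ(2) with −2 ≠ 2.

-2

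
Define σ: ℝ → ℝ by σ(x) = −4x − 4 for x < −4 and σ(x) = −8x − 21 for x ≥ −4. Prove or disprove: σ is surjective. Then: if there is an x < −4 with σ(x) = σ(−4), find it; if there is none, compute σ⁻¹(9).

-15/4

Both pieces are strictly decreasing (slopes −4 and −8), so each is injective on its own interval.
The left piece maps (−∞, −4) onto (12, ∞); the right piece maps [−4, ∞) onto (−∞, 11].
The union (12, ∞) ∪ (−∞, 11] omits the interval between 12 and 11; in particular 12 has no preimage. So σ is not surjective.
Because the two images are disjoint, no x < −4 has σ(x) = σ(−4), so we compute σ⁻¹(9): 9 lies in (−∞, 11], so solve −8x − 21 = 9: x = (9 + 21)/(−8) = −15/4.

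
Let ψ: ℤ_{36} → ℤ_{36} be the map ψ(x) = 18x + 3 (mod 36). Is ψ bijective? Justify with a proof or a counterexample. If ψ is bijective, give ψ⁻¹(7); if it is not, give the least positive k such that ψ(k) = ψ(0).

Recall that ψ is injective when ψ(u) = ψ(v) forces u = v.
We have gcd(18, 36) = 18 > 1. Taking u = 0 and v = 2: ψ(0) = 3 and ψ(2) = 18·2 + 3 = 39 ≡ 3 (mod 36).
So ψ(0) = ψ(2) while 0 ≠ 2, hence ψ is not injective, hence not bijective.
Since ψ is not bijective, we find the least positive k with ψ(k) = ψ(0): this means 18k ≡ 0 (mod 36), i.e. 36 ∣ 18k. Since gcd(18, 36) = 18, dividing through by 18 this holds exactly when 2 ∣ k.
The smallest positive such k is 2.

2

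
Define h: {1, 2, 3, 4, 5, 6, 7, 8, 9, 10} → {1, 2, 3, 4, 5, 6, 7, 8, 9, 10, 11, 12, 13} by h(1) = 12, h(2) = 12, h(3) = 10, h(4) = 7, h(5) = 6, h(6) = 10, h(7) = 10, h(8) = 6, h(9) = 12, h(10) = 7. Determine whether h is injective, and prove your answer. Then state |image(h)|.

h(1) = 12 = h(2) with 1 ≠ 2, so h is not injective.
The image of h is {6, 7, 10, 12}, which has 4 elements.

4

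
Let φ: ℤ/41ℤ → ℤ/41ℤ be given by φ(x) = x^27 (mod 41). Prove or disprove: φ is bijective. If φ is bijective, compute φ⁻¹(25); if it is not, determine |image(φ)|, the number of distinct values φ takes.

Since 41 is prime, the nonzero elements of ℤ/41ℤ form a cyclic group of order 40.
As gcd(27, 40) = 1, raising to the 27th power is a bijection on this group: if a^27 ≡ b^27 then (ab^{−1})^27 = 1, and the only element of order dividing gcd(27, 40) = 1 is 1, so a = b.
With φ(0) = 0 this makes φ injective on all of ℤ/41ℤ, hence bijective (finite equal-size domain and codomain). In particular φ is bijective.
Since φ is bijective, we find the preimage of 25. The inverse of x ↦ x^27 on (ℤ/41ℤ)^× is x ↦ x^3, because 27·3 = 81 = 2·40 + 1 ≡ 1 (mod 40) and x^{40} = 1 for x ≠ 0 (Fermat). So φ⁻¹(25) = 25^3 mod 41.
Repeated squaring mod 41: 25^1 ≡ 25, 25^2 ≡ 25² = 625 ≡ 10. Since 3 = 2 + 1, 25^3 ≡ 10·25: 10·25 = 250 ≡ 4. So 25^3 ≡ 4 (mod 41).
Hence φ⁻¹(25) = 4.

4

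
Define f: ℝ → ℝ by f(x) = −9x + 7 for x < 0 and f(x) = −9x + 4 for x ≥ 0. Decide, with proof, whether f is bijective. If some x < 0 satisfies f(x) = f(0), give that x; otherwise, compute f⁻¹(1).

Both pieces are strictly decreasing (slopes −9 and −9), so each is injective on its own interval.
The left piece maps (−∞, 0) onto (7, ∞); the right piece maps [0, ∞) onto (−∞, 4].
The images leave a gap (7 has no preimage), so f is not surjective, hence not bijective.
Because the two images are disjoint, no x < 0 has f(x) = f(0), so we compute f⁻¹(1): 1 lies in (−∞, 4], so solve −9x + 4 = 1: x = (1 − 4)/(−9) = 1/3.

1/3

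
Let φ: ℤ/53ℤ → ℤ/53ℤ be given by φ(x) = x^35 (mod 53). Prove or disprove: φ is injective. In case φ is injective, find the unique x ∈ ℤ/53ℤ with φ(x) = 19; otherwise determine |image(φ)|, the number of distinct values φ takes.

22

Since 53 is prime, the nonzero elements of ℤ/53ℤ form a cyclic group of order 52.
As gcd(35, 52) = 1, raising to the 35th power is a bijection on this group: if x_1^35 ≡ x_2^35 then (x_1x_2^{−1})^35 = 1, and the only element of order dividing gcd(35, 52) = 1 is 1, so x_1 = x_2.
With φ(0) = 0 this makes φ injective on all of ℤ/53ℤ, hence bijective (finite equal-size domain and codomain). In particular φ is injective.
Since φ is injective, we find the preimage of 19. The inverse of x ↦ x^35 on (ℤ/53ℤ)^× is x ↦ x^3, because 35·3 = 105 = 2·52 + 1 ≡ 1 (mod 52) and x^{52} = 1 for x ≠ 0 (Fermat). So φ⁻¹(19) = 19^3 mod 53.
Repeated squaring mod 53: 19^1 ≡ 19, 19^2 ≡ 19² = 361 ≡ 43. Since 3 = 2 + 1, 19^3 ≡ 43·19: 43·19 = 817 ≡ 22. So 19^3 ≡ 22 (mod 53).
Hence φ⁻¹(19) = 22.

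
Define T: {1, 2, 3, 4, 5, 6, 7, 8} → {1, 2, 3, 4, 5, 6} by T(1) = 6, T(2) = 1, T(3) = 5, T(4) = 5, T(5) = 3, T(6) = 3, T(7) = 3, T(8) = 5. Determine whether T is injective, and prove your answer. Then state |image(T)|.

4

T(3) = 5 = T(4) with 3 ≠ 4, so T is not injective.
The image of T is {1, 3, 5, 6}, which has 4 elements.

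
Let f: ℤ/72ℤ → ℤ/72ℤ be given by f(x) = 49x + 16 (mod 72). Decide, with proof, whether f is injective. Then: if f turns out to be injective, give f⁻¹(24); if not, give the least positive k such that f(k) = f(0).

56

Suppose f(a) = f(b) in ℤ/72ℤ. Then 49a + 16 ≡ 49b + 16 (mod 72), thus 49(a − b) ≡ 0 (mod 72).
Since gcd(49, 72) = 1, 49 is invertible modulo 72, hence a − b ≡ 0 (mod 72), i.e. a = b.
Thus f is injective.
We now compute 49⁻¹ mod 72 explicitly. Euclid's algorithm: 72 = 1·49 + 23, 49 = 2·23 + 3, 23 = 7·3 + 2, 3 = 1·2 + 1; back-substituting gives 1 = 25·49 − 17·72, so 49⁻¹ ≡ 25 (mod 72).
Since f is injective, we find f⁻¹(24): we need 49x ≡ 24 − 16 ≡ 8 (mod 72). Using 49⁻¹ = 25: x ≡ 25·8 = 200 = 2·72 + 56, so x = 56.
Check: f(56) = 49·56 + 16 = 2760 = 38·72 + 24 ≡ 24 (mod 72).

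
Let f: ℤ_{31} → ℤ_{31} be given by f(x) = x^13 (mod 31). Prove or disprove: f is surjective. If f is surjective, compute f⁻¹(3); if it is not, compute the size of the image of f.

Since 31 is prime, the nonzero elements of ℤ_{31} form a cyclic group of order 30.
As gcd(13, 30) = 1, raising to the 13th power is a bijection on this group: if a^13 ≡ b^13 then (ab^{−1})^13 = 1, and the only element of order dividing gcd(13, 30) = 1 is 1, so a = b.
With f(0) = 0 this makes f injective on all of ℤ_{31}, hence bijective (finite equal-size domain and codomain). In particular f is surjective.
Since f is surjective, we find the preimage of 3. The inverse of x ↦ x^13 on (ℤ_{31})^× is x ↦ x^7, because 13·7 = 91 = 3·30 + 1 ≡ 1 (mod 30) and x^{30} = 1 for x ≠ 0 (Fermat). So f⁻¹(3) = 3^7 mod 31.
Repeated squaring mod 31: 3^1 ≡ 3, 3^2 ≡ 3² = 9, 3^4 ≡ 9² = 81 ≡ 19. Since 7 = 4 + 2 + 1, 3^7 ≡ 19·9·3: 19·9 = 171 ≡ 16, then 16·3 = 48 ≡ 17. So 3^7 ≡ 17 (mod 31).
Hence f⁻¹(3) = 17.

17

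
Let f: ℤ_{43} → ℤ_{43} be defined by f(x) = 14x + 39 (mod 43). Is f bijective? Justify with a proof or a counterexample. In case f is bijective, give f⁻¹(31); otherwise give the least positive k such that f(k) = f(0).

Suppose f(a) = f(b) in ℤ_{43}. Then 14a + 39 ≡ 14b + 39 (mod 43), thus 14(a − b) ≡ 0 (mod 43).
Since gcd(14, 43) = 1, 14 is invertible modulo 43, therefore a − b ≡ 0 (mod 43), i.e. a = b.
We now compute 14⁻¹ mod 43 explicitly. Euclid's algorithm: 43 = 3·14 + 1; back-substituting gives 1 = 40·14 − 13·43, so 14⁻¹ ≡ 40 (mod 43).
Then y ↦ 40(y − 39) is a two-sided inverse to f, so every y ∈ ℤ_{43} has a preimage.
So f is bijective.
Since f is bijective, we find f⁻¹(31): we need 14x ≡ 31 − 39 ≡ 35 (mod 43). Using 14⁻¹ = 40: x ≡ 40·35 = 1400 = 32·43 + 24, so x = 24.
Check: f(24) = 14·24 + 39 = 375 = 8·43 + 31 ≡ 31 (mod 43).

24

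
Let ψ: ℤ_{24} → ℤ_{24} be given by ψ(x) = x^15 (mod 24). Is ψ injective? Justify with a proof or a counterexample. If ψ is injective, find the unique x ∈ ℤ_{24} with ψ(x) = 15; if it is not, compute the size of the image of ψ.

15

ψ(0) = 0^15 = 0.
ψ(6): Repeated squaring mod 24: 6^1 ≡ 6, 6^2 ≡ 6² = 36 ≡ 12, 6^4 ≡ 12² = 144 ≡ 0, 6^8 ≡ 0² = 0. Since 15 = 8 + 4 + 2 + 1, 6^15 ≡ 0·0·12·6: 0·0 = 0, then 0·12 = 0, then 0·6 = 0. So 6^15 ≡ 0 (mod 24).
So ψ(0) = ψ(6) = 0 while 0 ≠ 6, hence ψ is not injective.
Since ψ is not injective, we determine |image(ψ)|. Computing x^15 mod 24 for each x (by repeated squaring, reducing mod 24 at every step), the values ψ(0), ψ(1), …, ψ(23) are: 0, 1, 8, 3, 16, 5, 0, 7, 8, 9, 16, 11, 0, 13, 8, 15, 16, 17, 0, 19, 8, 21, 16, 23.
The distinct values are {0, 1, 3, 5, 7, 8, 9, 11, 13, 15, 16, 17, 19, 21, 23}; there are 15 of them.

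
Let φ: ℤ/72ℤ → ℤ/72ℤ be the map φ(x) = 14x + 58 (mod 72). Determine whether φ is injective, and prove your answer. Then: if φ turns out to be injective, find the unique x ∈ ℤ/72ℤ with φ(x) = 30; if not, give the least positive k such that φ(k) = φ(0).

36

We have gcd(14, 72) = 2 > 1. Taking u = 0 and v = 36: φ(0) = 58 and φ(36) = 14·36 + 58 = 562 ≡ 58 (mod 72).
So φ(0) = φ(36) while 0 ≠ 36, hence φ is not injective.
Since φ is not injective, we find the least positive k with φ(k) = φ(0): this means 14k ≡ 0 (mod 72), i.e. 72 ∣ 14k. Since gcd(14, 72) = 2, dividing through by 2 this holds exactly when 36 ∣ 7k, and as gcd(7, 36) = 1, exactly when 36 ∣ k.
The smallest positive such k is 36.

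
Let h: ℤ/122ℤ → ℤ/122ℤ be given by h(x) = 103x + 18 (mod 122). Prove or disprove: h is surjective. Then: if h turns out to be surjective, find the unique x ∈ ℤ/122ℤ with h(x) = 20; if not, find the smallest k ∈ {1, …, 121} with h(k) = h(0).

32

By definition, surjectivity means every element of the codomain has a preimage under h.
Since gcd(103, 122) = 1, 103 is invertible modulo 122. Euclid's algorithm: 122 = 1·103 + 19, 103 = 5·19 + 8, 19 = 2·8 + 3, 8 = 2·3 + 2, 3 = 1·2 + 1; back-substituting gives 1 = 77·103 − 65·122, so 103⁻¹ ≡ 77 (mod 122).
For any y ∈ ℤ/122ℤ, x = 77(y − 18) mod 122 satisfies h(x) = 103·77(y − 18) + 18 ≡ y (since 103·77 ≡ 1 mod 122). So every y has a preimage.
So h is surjective.
Since h is surjective, we find h⁻¹(20): we need 103x ≡ 20 − 18 ≡ 2 (mod 122). Using 103⁻¹ = 77: x ≡ 77·2 = 154 = 1·122 + 32, so x = 32.
Check: h(32) = 103·32 + 18 = 3314 = 27·122 + 20 ≡ 20 (mod 122).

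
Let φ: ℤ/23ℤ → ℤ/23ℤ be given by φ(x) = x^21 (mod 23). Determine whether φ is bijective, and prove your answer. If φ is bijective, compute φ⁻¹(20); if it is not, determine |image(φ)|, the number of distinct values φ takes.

15

Since 23 is prime, the nonzero elements of ℤ/23ℤ form a cyclic group of order 22.
As gcd(21, 22) = 1, raising to the 21st power is a bijection on this group: if u^21 ≡ v^21 then (uv^{−1})^21 = 1, and the only element of order dividing gcd(21, 22) = 1 is 1, so u = v.
With φ(0) = 0 this makes φ injective on all of ℤ/23ℤ, hence bijective (finite equal-size domain and codomain). In particular φ is bijective.
Since φ is bijective, we find the preimage of 20. The inverse of x ↦ x^21 on (ℤ/23ℤ)^× is x ↦ x^21, because 21·21 = 441 = 20·22 + 1 ≡ 1 (mod 22) and x^{22} = 1 for x ≠ 0 (Fermat). So φ⁻¹(20) = 20^21 mod 23.
Repeated squaring mod 23: 20^1 ≡ 20, 20^2 ≡ 20² = 400 ≡ 9, 20^4 ≡ 9² = 81 ≡ 12, 20^8 ≡ 12² = 144 ≡ 6, 20^16 ≡ 6² = 36 ≡ 13. Since 21 = 16 + 4 + 1, 20^21 ≡ 13·12·20: 13·12 = 156 ≡ 18, then 18·20 = 360 ≡ 15. So 20^21 ≡ 15 (mod 23).
Hence φ⁻¹(20) = 15.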